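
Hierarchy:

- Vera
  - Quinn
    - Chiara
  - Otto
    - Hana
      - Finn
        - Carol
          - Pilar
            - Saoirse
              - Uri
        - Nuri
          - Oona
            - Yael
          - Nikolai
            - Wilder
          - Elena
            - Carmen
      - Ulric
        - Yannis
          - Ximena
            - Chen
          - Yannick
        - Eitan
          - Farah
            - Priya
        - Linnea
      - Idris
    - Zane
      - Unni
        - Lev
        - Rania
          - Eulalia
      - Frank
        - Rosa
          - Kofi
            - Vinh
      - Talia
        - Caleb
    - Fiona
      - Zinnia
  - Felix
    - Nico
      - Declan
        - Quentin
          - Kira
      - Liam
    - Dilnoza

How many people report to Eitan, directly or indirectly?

Eitan directly manages Farah. Under Farah: Priya (1). That's 2 in total.

2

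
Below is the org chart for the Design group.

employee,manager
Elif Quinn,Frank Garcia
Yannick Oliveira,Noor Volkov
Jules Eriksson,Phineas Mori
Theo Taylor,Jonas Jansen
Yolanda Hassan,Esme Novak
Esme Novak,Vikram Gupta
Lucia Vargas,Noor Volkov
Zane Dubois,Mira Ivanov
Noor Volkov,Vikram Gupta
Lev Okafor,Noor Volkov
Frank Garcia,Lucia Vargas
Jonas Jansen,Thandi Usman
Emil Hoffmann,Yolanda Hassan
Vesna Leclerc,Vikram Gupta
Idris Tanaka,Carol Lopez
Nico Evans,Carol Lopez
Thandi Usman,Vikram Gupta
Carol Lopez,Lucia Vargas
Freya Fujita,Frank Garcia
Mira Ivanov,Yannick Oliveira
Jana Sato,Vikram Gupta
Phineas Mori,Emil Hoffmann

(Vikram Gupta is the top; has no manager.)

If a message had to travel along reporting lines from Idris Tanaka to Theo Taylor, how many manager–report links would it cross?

7

Idris Tanaka is 4 levels below Vikram Gupta, and Theo Taylor is 3 levels below Vikram Gupta (their lowest common manager). The shortest path runs up from Idris Tanaka to Vikram Gupta and back down to Theo Taylor: 4 + 3 = 7 links.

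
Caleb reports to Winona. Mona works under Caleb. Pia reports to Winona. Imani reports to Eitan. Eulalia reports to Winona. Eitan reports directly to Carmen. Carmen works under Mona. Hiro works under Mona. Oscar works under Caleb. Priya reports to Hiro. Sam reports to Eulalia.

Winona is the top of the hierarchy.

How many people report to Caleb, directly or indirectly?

Caleb directly manages Mona, Oscar. Under Mona: Hiro, Priya, Carmen, Eitan, Imani (5). Oscar has no reports. So Caleb's organization is 2 direct reports plus everyone under them: 6 + 1 = 7.

7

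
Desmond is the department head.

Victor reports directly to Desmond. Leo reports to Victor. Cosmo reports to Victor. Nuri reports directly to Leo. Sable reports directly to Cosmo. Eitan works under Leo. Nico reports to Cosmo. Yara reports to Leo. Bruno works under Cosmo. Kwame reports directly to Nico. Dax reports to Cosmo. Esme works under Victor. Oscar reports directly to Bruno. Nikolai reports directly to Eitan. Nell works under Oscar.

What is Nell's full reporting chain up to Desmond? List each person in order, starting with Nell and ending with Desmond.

Nell -> Oscar -> Bruno -> Cosmo -> Victor -> Desmond

Nell reports to Oscar. Oscar reports to Bruno. Bruno reports to Cosmo. Cosmo reports to Victor. Victor reports to Desmond. Desmond is at the top.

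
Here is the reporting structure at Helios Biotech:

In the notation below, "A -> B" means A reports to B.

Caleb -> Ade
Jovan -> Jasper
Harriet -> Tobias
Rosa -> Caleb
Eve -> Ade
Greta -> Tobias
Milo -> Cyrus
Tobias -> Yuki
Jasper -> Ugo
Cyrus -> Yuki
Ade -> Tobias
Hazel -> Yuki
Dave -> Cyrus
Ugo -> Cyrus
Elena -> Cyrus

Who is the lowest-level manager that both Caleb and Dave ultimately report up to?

Yuki

Caleb's chain of managers is Ade, Tobias, Yuki. Dave's chain of managers is Cyrus, Yuki. The first manager that appears in both chains is Yuki.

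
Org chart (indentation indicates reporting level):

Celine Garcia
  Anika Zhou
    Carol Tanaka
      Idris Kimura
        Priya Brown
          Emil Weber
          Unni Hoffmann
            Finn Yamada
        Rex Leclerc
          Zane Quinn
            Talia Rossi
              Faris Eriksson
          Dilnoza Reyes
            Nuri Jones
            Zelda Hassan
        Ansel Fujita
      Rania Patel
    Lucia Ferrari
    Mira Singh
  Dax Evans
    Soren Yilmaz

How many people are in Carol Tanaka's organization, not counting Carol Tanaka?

14

Carol Tanaka directly manages Idris Kimura, Rania Patel. Under Idris Kimura: Ansel Fujita, Rex Leclerc, Dilnoza Reyes, Zelda Hassan, Nuri Jones, Zane Quinn, Talia Rossi, Faris Eriksson, Priya Brown, Unni Hoffmann, Finn Yamada, Emil Weber (12). Rania Patel has no reports. So Carol Tanaka's organization is 2 direct reports plus everyone under them: 13 + 1 = 14.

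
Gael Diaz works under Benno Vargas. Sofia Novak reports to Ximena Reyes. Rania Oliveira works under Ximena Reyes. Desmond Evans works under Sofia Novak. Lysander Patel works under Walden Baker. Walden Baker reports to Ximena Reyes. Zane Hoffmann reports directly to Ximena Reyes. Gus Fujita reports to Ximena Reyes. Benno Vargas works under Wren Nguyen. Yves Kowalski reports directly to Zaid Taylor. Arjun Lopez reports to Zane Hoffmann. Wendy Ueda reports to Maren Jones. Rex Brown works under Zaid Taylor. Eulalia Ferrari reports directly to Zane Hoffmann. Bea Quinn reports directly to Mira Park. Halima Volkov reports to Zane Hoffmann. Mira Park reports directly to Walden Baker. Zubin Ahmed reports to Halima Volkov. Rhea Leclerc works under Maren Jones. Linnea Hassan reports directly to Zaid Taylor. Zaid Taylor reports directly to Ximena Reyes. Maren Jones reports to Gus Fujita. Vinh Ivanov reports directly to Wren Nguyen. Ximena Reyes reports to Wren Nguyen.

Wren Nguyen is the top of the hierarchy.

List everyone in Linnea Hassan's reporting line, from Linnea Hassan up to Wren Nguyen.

Linnea Hassan -> Zaid Taylor -> Ximena Reyes -> Wren Nguyen

Linnea Hassan reports to Zaid Taylor. Zaid Taylor reports to Ximena Reyes. Ximena Reyes reports to Wren Nguyen. Wren Nguyen is at the top.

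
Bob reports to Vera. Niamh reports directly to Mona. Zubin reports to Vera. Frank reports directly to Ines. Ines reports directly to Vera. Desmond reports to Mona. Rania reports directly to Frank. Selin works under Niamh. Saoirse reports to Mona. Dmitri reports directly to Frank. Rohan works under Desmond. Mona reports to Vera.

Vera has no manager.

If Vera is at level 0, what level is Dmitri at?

Chain from Dmitri up to Vera: Dmitri → Frank → Ines → Vera. That is 3 steps up, so Dmitri is 3 levels below Vera.

3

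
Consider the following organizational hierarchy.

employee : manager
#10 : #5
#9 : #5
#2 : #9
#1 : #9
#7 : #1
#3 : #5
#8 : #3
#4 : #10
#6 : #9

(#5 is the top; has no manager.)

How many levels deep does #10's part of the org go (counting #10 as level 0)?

1

The longest chain under #10 runs #10 → #4, which is 1 level below #10.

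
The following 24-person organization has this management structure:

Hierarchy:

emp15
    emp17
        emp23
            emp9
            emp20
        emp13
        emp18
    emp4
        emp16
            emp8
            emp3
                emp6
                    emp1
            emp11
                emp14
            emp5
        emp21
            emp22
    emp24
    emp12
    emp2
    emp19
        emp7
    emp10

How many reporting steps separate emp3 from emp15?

3

Chain from emp3 up to emp15: emp3 → emp16 → emp4 → emp15. That is 3 steps up, so emp3 is 3 levels below emp15.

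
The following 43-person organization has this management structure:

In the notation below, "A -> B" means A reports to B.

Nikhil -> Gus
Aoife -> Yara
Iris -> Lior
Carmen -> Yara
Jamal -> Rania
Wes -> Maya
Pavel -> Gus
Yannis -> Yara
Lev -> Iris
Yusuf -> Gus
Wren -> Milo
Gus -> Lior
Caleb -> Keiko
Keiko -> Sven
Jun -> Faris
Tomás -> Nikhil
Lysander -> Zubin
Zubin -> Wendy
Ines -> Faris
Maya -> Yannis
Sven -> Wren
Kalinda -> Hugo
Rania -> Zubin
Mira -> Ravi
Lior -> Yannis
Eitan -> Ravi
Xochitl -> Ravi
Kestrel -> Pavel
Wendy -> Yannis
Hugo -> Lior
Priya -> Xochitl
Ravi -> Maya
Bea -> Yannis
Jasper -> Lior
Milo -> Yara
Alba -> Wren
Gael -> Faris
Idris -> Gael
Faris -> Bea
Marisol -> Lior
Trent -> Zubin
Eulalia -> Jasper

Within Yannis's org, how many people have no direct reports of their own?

17

The people in Yannis's organization with no one reporting to them are Jamal, Trent, Lysander, Marisol, Kalinda, Lev, Eulalia, Yusuf, Tomás, Kestrel, Ines, Idris, Jun, Wes, Mira, Priya, Eitan. That is 17.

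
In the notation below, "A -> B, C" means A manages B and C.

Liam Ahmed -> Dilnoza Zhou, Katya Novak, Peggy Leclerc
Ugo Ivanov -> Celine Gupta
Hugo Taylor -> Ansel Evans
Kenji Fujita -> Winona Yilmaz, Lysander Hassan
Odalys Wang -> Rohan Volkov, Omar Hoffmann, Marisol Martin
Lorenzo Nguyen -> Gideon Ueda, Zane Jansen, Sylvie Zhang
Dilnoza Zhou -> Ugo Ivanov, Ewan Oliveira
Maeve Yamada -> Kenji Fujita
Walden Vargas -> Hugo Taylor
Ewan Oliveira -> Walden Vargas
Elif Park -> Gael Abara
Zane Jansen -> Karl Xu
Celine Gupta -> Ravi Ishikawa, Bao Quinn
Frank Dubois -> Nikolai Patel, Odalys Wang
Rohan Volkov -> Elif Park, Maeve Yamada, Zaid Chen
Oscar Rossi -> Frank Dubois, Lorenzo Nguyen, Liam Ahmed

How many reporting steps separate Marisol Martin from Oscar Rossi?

3

Chain from Marisol Martin up to Oscar Rossi: Marisol Martin → Odalys Wang → Frank Dubois → Oscar Rossi. That is 3 steps up, so Marisol Martin is 3 levels below Oscar Rossi.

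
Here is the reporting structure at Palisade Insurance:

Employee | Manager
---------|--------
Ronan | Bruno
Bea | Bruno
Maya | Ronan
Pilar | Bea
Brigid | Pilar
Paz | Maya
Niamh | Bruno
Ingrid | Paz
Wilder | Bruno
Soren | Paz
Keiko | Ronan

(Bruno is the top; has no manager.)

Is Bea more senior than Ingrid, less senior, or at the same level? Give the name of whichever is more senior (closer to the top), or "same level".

Bea

Bea is 1 level below Bruno; Ingrid is 4. Bea is higher.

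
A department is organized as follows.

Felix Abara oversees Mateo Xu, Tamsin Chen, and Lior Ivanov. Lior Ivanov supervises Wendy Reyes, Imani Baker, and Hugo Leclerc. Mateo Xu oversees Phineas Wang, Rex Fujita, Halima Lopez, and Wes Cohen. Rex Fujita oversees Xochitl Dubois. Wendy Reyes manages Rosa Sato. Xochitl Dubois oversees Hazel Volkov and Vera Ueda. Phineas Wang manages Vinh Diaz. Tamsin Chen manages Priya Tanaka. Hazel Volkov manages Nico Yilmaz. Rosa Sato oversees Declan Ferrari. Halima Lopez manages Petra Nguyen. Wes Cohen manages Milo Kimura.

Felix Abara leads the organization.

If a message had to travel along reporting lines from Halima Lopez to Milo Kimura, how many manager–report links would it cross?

Halima Lopez is 1 level below Mateo Xu, and Milo Kimura is 2 levels below Mateo Xu (their lowest common manager). The shortest path runs up from Halima Lopez to Mateo Xu and back down to Milo Kimura: 1 + 2 = 3 links.

3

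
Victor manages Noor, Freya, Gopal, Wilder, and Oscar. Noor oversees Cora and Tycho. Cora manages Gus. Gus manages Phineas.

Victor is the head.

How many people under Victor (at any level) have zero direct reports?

6

The people in Victor's organization with no one reporting to them are Oscar, Gopal, Wilder, Tycho, Phineas, Freya. That is 6.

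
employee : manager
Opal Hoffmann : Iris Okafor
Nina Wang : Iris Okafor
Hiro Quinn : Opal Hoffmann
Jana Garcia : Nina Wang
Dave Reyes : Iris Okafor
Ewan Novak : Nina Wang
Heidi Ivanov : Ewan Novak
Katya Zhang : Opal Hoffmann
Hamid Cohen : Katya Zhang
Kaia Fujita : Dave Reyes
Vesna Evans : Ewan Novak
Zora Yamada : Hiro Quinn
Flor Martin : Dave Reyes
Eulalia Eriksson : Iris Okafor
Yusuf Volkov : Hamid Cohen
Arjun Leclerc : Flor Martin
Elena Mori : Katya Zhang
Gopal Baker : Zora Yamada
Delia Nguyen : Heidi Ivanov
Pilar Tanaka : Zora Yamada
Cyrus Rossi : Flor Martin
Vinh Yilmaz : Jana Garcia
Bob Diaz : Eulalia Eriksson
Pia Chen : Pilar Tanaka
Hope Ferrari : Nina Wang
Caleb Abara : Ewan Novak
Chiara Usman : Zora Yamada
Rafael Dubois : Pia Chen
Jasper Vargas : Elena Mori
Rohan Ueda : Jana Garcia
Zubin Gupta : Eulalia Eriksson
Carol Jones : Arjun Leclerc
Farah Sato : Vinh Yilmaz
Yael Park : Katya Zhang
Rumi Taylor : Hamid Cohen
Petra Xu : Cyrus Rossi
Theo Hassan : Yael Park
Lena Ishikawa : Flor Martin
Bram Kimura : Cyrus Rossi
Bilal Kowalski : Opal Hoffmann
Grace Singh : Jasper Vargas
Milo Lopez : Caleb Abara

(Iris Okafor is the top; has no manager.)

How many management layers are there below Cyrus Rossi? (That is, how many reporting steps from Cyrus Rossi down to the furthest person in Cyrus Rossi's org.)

1

The longest chain under Cyrus Rossi runs Cyrus Rossi → Bram Kimura, which is 1 level below Cyrus Rossi.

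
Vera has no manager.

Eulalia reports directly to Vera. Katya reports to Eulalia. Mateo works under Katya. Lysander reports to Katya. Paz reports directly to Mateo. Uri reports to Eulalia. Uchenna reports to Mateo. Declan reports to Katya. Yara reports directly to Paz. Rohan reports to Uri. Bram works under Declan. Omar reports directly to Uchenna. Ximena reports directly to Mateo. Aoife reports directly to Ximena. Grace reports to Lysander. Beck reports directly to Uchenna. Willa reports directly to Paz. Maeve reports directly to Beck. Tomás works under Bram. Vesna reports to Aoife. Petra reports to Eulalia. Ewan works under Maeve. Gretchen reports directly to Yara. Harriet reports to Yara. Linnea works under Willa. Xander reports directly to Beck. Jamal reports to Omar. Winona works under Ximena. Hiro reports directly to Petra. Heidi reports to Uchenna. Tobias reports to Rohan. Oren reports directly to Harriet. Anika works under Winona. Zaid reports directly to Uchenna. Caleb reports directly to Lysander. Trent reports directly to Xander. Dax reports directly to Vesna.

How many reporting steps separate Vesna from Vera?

6

Chain from Vesna up to Vera: Vesna → Aoife → Ximena → Mateo → Katya → Eulalia → Vera. That is 6 steps up, so Vesna is 6 levels below Vera.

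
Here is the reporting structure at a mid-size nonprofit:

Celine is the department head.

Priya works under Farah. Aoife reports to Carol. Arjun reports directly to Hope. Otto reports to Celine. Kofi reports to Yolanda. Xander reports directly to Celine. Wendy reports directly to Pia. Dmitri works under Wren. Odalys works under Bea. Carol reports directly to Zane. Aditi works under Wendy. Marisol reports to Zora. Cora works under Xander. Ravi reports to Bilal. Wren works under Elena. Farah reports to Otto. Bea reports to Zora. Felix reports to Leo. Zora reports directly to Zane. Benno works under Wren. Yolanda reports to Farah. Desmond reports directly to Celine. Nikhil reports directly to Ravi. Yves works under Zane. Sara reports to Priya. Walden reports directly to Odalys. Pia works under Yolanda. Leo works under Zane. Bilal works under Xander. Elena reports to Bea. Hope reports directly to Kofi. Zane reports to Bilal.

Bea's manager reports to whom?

Zane

Bea reports to Zora, and Zora reports to Zane. So Bea's skip-level manager is Zane.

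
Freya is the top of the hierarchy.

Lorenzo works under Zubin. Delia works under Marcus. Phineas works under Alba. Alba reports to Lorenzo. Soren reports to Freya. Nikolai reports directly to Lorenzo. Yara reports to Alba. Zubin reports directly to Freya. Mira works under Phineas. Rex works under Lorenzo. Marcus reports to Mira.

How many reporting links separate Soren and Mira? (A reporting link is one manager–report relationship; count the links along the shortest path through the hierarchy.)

6

Soren is 1 level below Freya, and Mira is 5 levels below Freya (their lowest common manager). The shortest path runs up from Soren to Freya and back down to Mira: 1 + 5 = 6 links.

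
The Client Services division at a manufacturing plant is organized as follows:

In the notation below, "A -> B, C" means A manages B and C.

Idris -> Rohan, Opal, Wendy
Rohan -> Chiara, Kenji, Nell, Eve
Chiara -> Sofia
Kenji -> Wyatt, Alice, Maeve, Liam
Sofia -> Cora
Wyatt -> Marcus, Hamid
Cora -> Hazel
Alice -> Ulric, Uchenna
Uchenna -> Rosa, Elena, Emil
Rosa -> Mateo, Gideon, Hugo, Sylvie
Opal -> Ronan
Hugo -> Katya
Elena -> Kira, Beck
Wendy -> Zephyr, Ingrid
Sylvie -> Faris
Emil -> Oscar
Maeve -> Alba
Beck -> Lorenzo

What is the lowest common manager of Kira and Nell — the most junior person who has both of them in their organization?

Kira's chain of managers is Elena, Uchenna, Alice, Kenji, Rohan, Idris. Nell's chain of managers is Rohan, Idris. The first manager that appears in both chains is Rohan.

Rohan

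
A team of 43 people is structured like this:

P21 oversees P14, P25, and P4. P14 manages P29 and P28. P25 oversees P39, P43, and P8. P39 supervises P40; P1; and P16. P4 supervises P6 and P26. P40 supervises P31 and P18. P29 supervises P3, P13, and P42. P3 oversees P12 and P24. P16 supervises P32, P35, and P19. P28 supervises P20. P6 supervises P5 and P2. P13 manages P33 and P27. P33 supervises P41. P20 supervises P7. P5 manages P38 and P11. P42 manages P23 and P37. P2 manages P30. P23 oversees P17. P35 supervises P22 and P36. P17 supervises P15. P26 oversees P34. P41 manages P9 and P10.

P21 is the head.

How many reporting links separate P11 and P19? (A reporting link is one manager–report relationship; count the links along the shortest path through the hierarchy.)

8

P11 is 4 levels below P21, and P19 is 4 levels below P21 (their lowest common manager). The shortest path runs up from P11 to P21 and back down to P19: 4 + 4 = 8 links.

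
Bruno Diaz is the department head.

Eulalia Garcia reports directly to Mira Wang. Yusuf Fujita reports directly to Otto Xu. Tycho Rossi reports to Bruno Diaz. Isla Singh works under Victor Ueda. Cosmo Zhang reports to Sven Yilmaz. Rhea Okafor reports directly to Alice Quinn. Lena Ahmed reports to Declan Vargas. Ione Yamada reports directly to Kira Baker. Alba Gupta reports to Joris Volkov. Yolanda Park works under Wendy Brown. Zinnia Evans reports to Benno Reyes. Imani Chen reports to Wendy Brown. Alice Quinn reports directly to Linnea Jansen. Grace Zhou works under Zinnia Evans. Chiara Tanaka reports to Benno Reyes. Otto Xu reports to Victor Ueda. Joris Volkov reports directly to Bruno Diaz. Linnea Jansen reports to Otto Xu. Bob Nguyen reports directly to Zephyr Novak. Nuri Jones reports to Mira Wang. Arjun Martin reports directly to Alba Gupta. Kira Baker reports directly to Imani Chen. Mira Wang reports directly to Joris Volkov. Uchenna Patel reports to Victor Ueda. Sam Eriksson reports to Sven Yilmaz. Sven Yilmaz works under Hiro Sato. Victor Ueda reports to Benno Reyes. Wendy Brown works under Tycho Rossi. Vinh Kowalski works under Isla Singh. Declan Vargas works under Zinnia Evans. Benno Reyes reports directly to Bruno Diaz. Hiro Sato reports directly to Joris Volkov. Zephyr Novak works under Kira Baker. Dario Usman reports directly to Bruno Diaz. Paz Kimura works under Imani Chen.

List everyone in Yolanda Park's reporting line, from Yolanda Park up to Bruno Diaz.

Yolanda Park reports to Wendy Brown. Wendy Brown reports to Tycho Rossi. Tycho Rossi reports to Bruno Diaz. Bruno Diaz is at the top.

Yolanda Park -> Wendy Brown -> Tycho Rossi -> Bruno Diaz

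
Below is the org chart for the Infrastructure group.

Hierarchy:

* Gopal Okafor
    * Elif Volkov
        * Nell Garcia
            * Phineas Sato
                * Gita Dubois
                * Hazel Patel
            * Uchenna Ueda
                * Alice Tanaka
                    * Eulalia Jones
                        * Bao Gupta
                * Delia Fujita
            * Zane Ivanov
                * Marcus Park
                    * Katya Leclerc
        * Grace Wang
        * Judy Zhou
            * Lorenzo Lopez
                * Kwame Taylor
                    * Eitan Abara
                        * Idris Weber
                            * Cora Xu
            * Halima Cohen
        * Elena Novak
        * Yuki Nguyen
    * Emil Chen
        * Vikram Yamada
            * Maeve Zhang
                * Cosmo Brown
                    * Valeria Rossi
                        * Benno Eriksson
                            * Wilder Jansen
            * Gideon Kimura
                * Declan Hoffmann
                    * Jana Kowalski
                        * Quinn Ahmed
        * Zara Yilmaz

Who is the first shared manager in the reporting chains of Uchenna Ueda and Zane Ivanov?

Uchenna Ueda's chain of managers is Nell Garcia, Elif Volkov, Gopal Okafor. Zane Ivanov's chain of managers is Nell Garcia, Elif Volkov, Gopal Okafor. The first manager that appears in both chains is Nell Garcia.

Nell Garcia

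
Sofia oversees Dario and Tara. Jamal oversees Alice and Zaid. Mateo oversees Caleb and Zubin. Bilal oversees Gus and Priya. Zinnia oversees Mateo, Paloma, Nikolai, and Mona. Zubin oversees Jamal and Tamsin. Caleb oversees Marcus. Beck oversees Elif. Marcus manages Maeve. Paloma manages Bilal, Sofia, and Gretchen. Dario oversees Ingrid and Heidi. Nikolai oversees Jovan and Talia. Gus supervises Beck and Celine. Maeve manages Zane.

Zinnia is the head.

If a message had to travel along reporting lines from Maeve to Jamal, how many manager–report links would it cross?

5

Maeve is 3 levels below Mateo, and Jamal is 2 levels below Mateo (their lowest common manager). The shortest path runs up from Maeve to Mateo and back down to Jamal: 3 + 2 = 5 links.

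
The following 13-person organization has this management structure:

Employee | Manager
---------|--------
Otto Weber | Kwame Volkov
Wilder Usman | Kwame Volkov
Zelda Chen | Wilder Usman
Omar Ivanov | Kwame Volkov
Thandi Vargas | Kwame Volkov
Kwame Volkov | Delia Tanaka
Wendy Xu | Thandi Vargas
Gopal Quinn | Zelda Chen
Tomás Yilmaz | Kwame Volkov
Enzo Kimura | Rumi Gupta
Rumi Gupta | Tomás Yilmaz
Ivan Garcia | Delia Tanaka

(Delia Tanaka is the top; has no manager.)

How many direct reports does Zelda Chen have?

1

Zelda Chen directly manages Gopal Quinn. That is 1 direct report.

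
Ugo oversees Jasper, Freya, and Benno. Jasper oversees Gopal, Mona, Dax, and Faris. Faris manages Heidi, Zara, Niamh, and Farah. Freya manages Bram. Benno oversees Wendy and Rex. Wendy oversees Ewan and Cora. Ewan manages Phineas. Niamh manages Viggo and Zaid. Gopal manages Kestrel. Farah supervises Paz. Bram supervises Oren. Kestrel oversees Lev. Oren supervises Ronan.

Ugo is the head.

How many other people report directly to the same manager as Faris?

Faris reports to Jasper. Jasper's other direct reports are Mona, Dax, Gopal — 3 peers.

3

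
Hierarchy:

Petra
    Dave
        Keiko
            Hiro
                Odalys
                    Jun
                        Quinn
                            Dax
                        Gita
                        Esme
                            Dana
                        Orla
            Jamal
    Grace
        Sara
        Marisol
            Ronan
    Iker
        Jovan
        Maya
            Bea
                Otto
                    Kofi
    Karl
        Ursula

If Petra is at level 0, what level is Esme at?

6

Chain from Esme up to Petra: Esme → Jun → Odalys → Hiro → Keiko → Dave → Petra. That is 6 steps up, so Esme is 6 levels below Petra.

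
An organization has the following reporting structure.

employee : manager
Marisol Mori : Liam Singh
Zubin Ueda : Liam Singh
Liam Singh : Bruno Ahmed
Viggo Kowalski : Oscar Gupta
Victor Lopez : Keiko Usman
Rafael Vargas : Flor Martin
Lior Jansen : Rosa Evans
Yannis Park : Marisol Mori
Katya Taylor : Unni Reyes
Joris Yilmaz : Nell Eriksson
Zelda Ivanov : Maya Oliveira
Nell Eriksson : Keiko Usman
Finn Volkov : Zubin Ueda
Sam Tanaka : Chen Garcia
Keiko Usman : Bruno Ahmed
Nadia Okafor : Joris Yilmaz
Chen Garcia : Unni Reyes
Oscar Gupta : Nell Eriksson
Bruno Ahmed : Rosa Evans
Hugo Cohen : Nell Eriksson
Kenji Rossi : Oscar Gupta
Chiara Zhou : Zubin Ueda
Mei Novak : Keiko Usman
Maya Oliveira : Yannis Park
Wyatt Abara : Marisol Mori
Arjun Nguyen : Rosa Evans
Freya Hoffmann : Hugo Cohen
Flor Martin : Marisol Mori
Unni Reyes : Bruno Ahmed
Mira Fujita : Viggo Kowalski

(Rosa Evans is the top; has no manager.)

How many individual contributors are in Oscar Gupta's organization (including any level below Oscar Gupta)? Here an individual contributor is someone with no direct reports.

The people in Oscar Gupta's organization with no one reporting to them are Mira Fujita, Kenji Rossi. That is 2.

2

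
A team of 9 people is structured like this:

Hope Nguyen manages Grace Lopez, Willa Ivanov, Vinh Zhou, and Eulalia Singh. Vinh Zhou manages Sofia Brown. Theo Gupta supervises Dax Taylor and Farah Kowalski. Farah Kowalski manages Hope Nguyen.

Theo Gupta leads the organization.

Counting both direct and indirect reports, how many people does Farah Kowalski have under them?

Farah Kowalski directly manages Hope Nguyen. Under Hope Nguyen: Eulalia Singh, Vinh Zhou, Sofia Brown, Grace Lopez, Willa Ivanov (5). That's 6 in total.

6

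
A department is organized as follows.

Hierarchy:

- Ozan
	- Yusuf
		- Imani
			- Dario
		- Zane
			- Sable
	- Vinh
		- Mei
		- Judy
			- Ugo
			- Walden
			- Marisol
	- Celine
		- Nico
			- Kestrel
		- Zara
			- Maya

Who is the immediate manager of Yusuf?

Ozan

Yusuf reports directly to Ozan.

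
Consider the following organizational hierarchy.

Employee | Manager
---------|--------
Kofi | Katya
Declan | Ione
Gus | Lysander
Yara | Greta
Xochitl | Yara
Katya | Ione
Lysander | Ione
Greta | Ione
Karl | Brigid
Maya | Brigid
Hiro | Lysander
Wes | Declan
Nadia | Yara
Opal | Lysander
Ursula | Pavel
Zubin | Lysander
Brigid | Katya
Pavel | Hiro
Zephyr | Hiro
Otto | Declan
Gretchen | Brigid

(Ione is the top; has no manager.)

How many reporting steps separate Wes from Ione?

Chain from Wes up to Ione: Wes → Declan → Ione. That is 2 steps up, so Wes is 2 levels below Ione.

2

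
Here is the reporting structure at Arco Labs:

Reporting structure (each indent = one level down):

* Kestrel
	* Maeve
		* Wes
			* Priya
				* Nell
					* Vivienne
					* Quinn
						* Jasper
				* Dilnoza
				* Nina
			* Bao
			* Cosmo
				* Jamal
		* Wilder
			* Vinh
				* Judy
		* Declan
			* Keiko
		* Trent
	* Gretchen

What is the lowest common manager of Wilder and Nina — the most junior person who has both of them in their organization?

Maeve

Wilder's chain of managers is Maeve, Kestrel. Nina's chain of managers is Priya, Wes, Maeve, Kestrel. The first manager that appears in both chains is Maeve.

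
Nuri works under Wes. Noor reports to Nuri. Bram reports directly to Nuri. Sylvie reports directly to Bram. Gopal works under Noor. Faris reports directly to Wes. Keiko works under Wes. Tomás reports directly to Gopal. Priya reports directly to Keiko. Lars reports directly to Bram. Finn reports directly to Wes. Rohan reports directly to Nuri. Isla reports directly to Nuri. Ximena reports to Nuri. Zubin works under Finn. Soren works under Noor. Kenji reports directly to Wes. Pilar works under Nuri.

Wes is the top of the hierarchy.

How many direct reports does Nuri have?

Nuri directly manages Noor, Bram, Rohan, Isla, Ximena, Pilar. That is 6 direct reports.

6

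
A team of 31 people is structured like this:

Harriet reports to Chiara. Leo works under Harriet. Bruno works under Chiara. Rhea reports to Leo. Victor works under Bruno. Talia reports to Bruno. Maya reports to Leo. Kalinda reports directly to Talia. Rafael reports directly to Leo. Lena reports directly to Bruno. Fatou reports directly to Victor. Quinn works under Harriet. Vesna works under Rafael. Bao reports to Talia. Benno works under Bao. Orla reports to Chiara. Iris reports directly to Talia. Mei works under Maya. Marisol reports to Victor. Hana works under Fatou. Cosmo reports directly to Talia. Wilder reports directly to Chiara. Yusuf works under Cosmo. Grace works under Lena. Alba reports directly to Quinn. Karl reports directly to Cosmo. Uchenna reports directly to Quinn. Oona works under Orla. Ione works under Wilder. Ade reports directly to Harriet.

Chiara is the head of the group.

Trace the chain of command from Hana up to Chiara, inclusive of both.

Hana -> Fatou -> Victor -> Bruno -> Chiara

Hana reports to Fatou. Fatou reports to Victor. Victor reports to Bruno. Bruno reports to Chiara. Chiara is at the top.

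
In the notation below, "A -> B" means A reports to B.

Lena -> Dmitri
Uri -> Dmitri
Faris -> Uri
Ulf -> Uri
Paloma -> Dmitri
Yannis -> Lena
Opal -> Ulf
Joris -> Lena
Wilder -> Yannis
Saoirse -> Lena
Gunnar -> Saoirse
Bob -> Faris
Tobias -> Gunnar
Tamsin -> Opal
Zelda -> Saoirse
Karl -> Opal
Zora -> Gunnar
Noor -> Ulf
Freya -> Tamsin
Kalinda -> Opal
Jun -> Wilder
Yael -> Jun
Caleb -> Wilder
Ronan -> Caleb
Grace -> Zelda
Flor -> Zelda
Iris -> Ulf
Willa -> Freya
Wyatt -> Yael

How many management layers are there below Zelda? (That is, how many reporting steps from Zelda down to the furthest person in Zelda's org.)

1

The longest chain under Zelda runs Zelda → Flor, which is 1 level below Zelda.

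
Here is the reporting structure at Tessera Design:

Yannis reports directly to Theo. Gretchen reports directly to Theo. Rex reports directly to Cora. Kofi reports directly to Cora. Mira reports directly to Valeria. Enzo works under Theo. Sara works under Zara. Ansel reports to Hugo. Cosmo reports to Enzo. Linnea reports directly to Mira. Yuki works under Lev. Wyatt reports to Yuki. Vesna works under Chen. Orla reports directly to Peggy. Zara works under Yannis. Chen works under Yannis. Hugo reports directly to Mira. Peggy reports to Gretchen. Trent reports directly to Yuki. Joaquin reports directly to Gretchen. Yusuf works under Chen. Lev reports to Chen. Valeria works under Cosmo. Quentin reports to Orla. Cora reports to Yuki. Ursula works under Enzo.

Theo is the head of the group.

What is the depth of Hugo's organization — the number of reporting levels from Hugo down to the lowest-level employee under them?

1

The longest chain under Hugo runs Hugo → Ansel, which is 1 level below Hugo.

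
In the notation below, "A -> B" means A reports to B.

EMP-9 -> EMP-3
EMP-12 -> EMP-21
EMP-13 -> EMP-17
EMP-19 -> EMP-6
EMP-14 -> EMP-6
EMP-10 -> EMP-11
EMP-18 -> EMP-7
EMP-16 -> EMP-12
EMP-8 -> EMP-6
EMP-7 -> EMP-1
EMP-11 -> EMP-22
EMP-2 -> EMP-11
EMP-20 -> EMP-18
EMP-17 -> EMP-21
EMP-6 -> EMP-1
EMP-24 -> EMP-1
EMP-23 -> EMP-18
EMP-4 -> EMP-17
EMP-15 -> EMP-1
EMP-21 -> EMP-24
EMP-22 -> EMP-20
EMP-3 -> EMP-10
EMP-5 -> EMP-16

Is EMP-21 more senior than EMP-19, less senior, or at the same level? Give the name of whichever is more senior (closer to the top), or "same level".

same level

Both EMP-21 and EMP-19 are 2 levels below EMP-1.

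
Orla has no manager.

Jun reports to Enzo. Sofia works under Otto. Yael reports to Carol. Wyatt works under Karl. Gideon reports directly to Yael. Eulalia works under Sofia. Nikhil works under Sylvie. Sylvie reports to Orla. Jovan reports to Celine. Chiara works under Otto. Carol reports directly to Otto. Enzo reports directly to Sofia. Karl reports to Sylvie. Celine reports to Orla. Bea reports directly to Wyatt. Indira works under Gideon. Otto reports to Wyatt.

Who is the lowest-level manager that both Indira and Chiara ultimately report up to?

Indira's chain of managers is Gideon, Yael, Carol, Otto, Wyatt, Karl, Sylvie, Orla. Chiara's chain of managers is Otto, Wyatt, Karl, Sylvie, Orla. The first manager that appears in both chains is Otto.

Otto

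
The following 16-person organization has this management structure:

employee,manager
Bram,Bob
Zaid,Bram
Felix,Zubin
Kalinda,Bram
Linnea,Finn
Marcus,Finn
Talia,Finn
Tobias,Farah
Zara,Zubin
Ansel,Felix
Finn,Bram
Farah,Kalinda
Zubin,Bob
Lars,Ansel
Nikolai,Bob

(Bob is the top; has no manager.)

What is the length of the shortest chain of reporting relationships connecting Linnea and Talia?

2

Linnea is 1 level below Finn, and Talia is 1 level below Finn (their lowest common manager). The shortest path runs up from Linnea to Finn and back down to Talia: 1 + 1 = 2 links.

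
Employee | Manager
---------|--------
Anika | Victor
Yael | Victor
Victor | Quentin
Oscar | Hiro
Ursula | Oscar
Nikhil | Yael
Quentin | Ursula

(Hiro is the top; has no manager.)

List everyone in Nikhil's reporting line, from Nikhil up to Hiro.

Nikhil -> Yael -> Victor -> Quentin -> Ursula -> Oscar -> Hiro

Nikhil reports to Yael. Yael reports to Victor. Victor reports to Quentin. Quentin reports to Ursula. Ursula reports to Oscar. Oscar reports to Hiro. Hiro is at the top.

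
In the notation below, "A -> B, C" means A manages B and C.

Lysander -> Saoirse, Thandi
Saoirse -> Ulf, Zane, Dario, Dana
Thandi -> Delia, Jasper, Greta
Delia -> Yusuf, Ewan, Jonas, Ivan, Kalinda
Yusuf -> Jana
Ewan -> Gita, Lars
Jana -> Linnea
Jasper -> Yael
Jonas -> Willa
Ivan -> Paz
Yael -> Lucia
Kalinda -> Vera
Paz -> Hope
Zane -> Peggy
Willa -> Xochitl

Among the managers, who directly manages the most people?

Delia

Direct-report counts: Lysander has 2; Thandi has 3; Jasper has 1; Yael has 1; Delia has 5; Kalinda has 1; Ivan has 1; Paz has 1; Jonas has 1; Willa has 1; Ewan has 2; Yusuf has 1; Jana has 1; Saoirse has 4; Zane has 1. The largest is 5, held by Delia.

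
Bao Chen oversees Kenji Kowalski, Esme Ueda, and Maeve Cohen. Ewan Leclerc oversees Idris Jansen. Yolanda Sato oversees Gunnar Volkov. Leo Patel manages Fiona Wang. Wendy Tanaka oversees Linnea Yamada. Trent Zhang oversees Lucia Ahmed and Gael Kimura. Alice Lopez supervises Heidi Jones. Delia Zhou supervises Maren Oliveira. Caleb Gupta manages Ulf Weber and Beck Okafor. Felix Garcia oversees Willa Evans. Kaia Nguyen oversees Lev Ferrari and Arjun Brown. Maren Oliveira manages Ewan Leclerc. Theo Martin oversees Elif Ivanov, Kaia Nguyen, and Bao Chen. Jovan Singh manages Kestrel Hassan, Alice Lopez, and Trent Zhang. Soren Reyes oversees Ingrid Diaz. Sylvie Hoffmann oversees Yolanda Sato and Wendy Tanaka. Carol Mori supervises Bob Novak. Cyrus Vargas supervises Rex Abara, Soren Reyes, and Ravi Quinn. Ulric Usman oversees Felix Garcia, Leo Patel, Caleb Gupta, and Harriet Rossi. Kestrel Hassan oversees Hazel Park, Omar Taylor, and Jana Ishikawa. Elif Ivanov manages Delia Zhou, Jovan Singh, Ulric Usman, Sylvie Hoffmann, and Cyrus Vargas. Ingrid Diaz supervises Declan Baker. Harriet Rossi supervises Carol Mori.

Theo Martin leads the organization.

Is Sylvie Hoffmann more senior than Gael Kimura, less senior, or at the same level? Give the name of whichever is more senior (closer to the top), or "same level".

Sylvie Hoffmann

Sylvie Hoffmann is 2 levels below Theo Martin; Gael Kimura is 4. Sylvie Hoffmann is higher.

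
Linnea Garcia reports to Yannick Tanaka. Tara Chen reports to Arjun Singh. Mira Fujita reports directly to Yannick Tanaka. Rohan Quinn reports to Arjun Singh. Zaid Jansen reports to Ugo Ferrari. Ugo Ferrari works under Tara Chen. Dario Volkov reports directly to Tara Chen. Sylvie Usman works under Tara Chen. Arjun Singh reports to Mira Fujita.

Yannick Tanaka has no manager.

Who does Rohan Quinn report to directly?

Rohan Quinn reports directly to Arjun Singh.

Arjun Singh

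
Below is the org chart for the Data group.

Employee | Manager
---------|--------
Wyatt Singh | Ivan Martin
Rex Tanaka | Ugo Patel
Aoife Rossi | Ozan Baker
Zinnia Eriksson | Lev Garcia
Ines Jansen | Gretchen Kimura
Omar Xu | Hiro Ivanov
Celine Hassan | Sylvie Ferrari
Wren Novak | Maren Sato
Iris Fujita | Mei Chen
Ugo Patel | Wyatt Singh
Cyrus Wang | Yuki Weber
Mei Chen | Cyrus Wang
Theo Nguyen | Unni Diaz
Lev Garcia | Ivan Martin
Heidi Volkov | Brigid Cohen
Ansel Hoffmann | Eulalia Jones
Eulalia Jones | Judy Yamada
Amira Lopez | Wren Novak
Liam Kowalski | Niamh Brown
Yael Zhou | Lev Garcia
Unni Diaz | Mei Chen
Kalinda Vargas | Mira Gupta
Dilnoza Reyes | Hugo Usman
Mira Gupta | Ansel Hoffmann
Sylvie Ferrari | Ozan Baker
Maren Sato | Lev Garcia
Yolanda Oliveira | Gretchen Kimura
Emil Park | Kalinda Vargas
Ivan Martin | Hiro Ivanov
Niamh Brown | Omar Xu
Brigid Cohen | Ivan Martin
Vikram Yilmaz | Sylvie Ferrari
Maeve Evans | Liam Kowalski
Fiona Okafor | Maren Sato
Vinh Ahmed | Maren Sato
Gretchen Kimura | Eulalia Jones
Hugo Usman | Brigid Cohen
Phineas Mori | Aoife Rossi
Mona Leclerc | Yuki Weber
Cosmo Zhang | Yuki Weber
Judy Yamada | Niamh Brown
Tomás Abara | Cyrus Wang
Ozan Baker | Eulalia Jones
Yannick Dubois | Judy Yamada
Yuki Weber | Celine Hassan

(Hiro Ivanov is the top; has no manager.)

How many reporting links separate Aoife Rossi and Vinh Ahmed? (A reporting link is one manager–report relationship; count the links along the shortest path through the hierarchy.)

Aoife Rossi is 6 levels below Hiro Ivanov, and Vinh Ahmed is 4 levels below Hiro Ivanov (their lowest common manager). The shortest path runs up from Aoife Rossi to Hiro Ivanov and back down to Vinh Ahmed: 6 + 4 = 10 links.

10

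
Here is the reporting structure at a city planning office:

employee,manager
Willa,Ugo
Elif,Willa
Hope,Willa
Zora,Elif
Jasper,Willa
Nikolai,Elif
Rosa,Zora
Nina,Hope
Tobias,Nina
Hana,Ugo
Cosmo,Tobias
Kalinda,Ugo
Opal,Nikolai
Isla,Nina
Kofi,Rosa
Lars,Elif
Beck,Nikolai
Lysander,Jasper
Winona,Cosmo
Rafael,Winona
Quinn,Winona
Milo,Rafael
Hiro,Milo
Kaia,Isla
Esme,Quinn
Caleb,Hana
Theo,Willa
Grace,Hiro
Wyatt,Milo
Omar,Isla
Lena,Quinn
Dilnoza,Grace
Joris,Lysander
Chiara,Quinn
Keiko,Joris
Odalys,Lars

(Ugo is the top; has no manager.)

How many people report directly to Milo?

Milo directly manages Hiro, Wyatt. That is 2 direct reports.

2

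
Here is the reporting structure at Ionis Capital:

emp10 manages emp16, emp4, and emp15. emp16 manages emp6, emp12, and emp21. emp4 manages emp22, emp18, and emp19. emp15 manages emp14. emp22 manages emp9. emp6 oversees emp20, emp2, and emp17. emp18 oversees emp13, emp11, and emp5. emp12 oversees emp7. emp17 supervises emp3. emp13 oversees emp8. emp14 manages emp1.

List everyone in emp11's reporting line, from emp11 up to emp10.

emp11 -> emp18 -> emp4 -> emp10

emp11 reports to emp18. emp18 reports to emp4. emp4 reports to emp10. emp10 is at the top.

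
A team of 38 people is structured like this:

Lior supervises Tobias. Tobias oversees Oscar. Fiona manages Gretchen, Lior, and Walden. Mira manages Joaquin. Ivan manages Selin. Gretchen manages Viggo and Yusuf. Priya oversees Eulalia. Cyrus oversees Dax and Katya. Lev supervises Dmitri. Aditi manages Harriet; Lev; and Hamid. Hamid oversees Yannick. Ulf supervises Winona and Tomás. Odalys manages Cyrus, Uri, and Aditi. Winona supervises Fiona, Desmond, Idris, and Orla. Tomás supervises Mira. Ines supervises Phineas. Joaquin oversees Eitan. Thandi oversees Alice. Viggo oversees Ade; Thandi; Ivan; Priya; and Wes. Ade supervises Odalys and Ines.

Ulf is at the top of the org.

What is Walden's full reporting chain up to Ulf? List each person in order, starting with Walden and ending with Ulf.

Walden reports to Fiona. Fiona reports to Winona. Winona reports to Ulf. Ulf is at the top.

Walden -> Fiona -> Winona -> Ulf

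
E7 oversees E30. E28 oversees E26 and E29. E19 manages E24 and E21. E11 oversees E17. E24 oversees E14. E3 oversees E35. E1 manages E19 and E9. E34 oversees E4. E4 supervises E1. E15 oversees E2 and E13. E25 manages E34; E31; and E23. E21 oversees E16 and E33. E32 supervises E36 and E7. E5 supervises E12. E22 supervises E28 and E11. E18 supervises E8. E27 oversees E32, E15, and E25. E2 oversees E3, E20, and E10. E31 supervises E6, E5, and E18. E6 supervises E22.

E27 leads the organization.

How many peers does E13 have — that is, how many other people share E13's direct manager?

E13 reports to E15. E15's other direct reports are E2 — 1 peer.

1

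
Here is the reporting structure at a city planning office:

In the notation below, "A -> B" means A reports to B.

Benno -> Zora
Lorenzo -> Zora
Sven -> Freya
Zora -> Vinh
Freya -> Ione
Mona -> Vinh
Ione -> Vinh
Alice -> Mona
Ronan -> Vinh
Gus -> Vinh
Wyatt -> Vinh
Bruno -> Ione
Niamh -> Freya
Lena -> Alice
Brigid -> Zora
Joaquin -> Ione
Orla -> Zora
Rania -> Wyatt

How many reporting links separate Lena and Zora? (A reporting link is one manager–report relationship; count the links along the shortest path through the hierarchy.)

Lena is 3 levels below Vinh, and Zora is 1 level below Vinh (their lowest common manager). The shortest path runs up from Lena to Vinh and back down to Zora: 3 + 1 = 4 links.

4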